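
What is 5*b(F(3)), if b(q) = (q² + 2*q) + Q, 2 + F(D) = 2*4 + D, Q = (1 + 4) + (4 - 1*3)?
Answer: 525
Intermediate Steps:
Q = 6 (Q = 5 + (4 - 3) = 5 + 1 = 6)
F(D) = 6 + D (F(D) = -2 + (2*4 + D) = -2 + (8 + D) = 6 + D)
b(q) = 6 + q² + 2*q (b(q) = (q² + 2*q) + 6 = 6 + q² + 2*q)
5*b(F(3)) = 5*(6 + (6 + 3)² + 2*(6 + 3)) = 5*(6 + 9² + 2*9) = 5*(6 + 81 + 18) = 5*105 = 525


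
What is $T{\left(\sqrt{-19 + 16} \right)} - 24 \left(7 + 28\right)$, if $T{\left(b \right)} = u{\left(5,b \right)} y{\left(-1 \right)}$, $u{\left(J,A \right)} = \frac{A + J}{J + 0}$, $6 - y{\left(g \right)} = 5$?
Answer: $-839 + \frac{i \sqrt{3}}{5} \approx -839.0 + 0.34641 i$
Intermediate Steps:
$y{\left(g \right)} = 1$ ($y{\left(g \right)} = 6 - 5 = 1$)
$u{\left(J,A \right)} = \frac{A + J}{J}$
$T{\left(b \right)} = 1 + \frac{b}{5}$ ($T{\left(b \right)} = \frac{b + 5}{5} \cdot 1 = \frac{5 + b}{5} \cdot 1 = \left(1 + \frac{b}{5}\right) 1 = 1 + \frac{b}{5}$)
$T{\left(\sqrt{-19 + 16} \right)} - 24 \left(7 + 28\right) = \left(1 + \frac{\sqrt{-19 + 16}}{5}\right) - 24 \left(7 + 28\right) = \left(1 + \frac{\sqrt{-3}}{5}\right) - 840 = \left(1 + \frac{i \sqrt{3}}{5}\right) - 840 = -839 + \frac{i \sqrt{3}}{5}$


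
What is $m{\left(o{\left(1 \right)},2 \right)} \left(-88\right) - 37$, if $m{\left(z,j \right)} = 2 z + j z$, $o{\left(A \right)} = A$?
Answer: $-389$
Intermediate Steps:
$m{\left(o{\left(1 \right)},2 \right)} \left(-88\right) - 37 = 1 \left(2 + 2\right) \left(-88\right) - 37 = 1 \cdot 4 \left(-88\right) - 37 = 4 \left(-88\right) - 37 = -352 - 37 = -389$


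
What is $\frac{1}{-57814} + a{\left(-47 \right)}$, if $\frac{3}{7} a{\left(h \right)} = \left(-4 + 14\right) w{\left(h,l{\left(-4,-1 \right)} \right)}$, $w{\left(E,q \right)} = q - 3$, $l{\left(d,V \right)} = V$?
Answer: $- \frac{16187923}{173442} \approx -93.333$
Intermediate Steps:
$w{\left(E,q \right)} = -3 + q$
$a{\left(h \right)} = - \frac{280}{3}$ ($a{\left(h \right)} = \frac{7 \left(-4 + 14\right) \left(-3 - 1\right)}{3} = \frac{7 \cdot 10 \left(-4\right)}{3} = \frac{7}{3} \left(-40\right) = - \frac{280}{3}$)
$\frac{1}{-57814} + a{\left(-47 \right)} = \frac{1}{-57814} - \frac{280}{3} = - \frac{1}{57814} - \frac{280}{3} = - \frac{16187923}{173442}$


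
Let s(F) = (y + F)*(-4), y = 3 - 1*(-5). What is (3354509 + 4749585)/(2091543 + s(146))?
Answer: 8104094/2090927 ≈ 3.8758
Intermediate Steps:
y = 8 (y = 3 + 5 = 8)
s(F) = -32 - 4*F (s(F) = (8 + F)*(-4) = -32 - 4*F)
(3354509 + 4749585)/(2091543 + s(146)) = (3354509 + 4749585)/(2091543 + (-32 - 4*146)) = 8104094/(2091543 + (-32 - 584)) = 8104094/(2091543 - 616) = 8104094/2090927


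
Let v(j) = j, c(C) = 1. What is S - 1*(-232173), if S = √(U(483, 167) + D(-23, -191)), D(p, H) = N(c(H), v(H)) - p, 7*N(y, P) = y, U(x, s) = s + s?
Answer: 232173 + 50*√7/7 ≈ 2.3219e+5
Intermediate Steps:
U(x, s) = 2*s
N(y, P) = y/7
D(p, H) = ⅐ - p (D(p, H) = (⅐)*1 - p = ⅐ - p)
S = 50*√7/7 (S = √(2*167 + (⅐ - 1*(-23))) = √(334 + (⅐ + 23)) = √(334 + 162/7) = √(2500/7) = 50*√7/7 ≈ 18.898)
S - 1*(-232173) = 50*√7/7 - 1*(-232173) = 50*√7/7 + 232173 = 232173 + 50*√7/7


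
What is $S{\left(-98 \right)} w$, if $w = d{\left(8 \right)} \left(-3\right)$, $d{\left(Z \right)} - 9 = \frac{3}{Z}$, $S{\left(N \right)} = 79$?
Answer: $- \frac{17775}{8} \approx -2221.9$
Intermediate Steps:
$d{\left(Z \right)} = 9 + \frac{3}{Z}$
$w = - \frac{225}{8}$ ($w = \left(9 + \frac{3}{8}\right) \left(-3\right) = \frac{75}{8} \left(-3\right) = - \frac{225}{8} \approx -28.125$)
$S{\left(-98 \right)} w = 79 \left(- \frac{225}{8}\right) = - \frac{17775}{8}$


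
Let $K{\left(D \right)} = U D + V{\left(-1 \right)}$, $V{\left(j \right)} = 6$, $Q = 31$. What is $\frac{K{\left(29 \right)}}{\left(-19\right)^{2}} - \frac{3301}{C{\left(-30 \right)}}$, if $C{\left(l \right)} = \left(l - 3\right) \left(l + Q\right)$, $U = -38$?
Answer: $\frac{1155493}{11913} \approx 96.994$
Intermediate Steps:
$K{\left(D \right)} = 6 - 38 D$ ($K{\left(D \right)} = - 38 D + 6 = 6 - 38 D$)
$C{\left(l \right)} = \left(-3 + l\right) \left(31 + l\right)$ ($C{\left(l \right)} = \left(l - 3\right) \left(l + 31\right) = \left(-3 + l\right) \left(31 + l\right)$)
$\frac{K{\left(29 \right)}}{\left(-19\right)^{2}} - \frac{3301}{C{\left(-30 \right)}} = \frac{6 - 1102}{\left(-19\right)^{2}} - \frac{3301}{-93 + \left(-30\right)^{2} + 28 \left(-30\right)} = \frac{6 - 1102}{361} - \frac{3301}{-93 + 900 - 840} = \left(-1096\right) \frac{1}{361} - \frac{3301}{-33} = - \frac{1096}{361} - - \frac{3301}{33} = - \frac{1096}{361} + \frac{3301}{33} = \frac{1155493}{11913}$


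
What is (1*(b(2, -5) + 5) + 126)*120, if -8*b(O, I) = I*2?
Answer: 15870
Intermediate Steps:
b(O, I) = -I/4 (b(O, I) = -I*2/8 = -I/4)
(1*(b(2, -5) + 5) + 126)*120 = (1*(-¼*(-5) + 5) + 126)*120 = (1*(5/4 + 5) + 126)*120 = (1*(25/4) + 126)*120 = (25/4 + 126)*120 = (529/4)*120 = 15870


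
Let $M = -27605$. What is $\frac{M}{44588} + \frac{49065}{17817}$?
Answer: $\frac{565290645}{264808132} \approx 2.1347$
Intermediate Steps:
$\frac{M}{44588} + \frac{49065}{17817} = - \frac{27605}{44588} + \frac{49065}{17817} = \left(-27605\right) \frac{1}{44588} + 49065 \cdot \frac{1}{17817} = - \frac{27605}{44588} + \frac{16355}{5939} = \frac{565290645}{264808132}$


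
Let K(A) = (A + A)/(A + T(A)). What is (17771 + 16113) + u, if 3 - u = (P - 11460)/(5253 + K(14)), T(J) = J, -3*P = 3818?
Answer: 3761726/111 ≈ 33889.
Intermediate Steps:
P = -3818/3 (P = -1/3*3818 = -3818/3 ≈ -1272.7)
K(A) = 1 (K(A) = (A + A)/(A + A) = (2*A)/((2*A)) = (2*A)*(1/(2*A)) = 1)
u = 602/111 (u = 3 - (-3818/3 - 11460)/(5253 + 1) = 3 - (-38198)/(3*5254) = 3 - 1*(-269/111) = 3 + 269/111 = 602/111 ≈ 5.4234)
(17771 + 16113) + u = (17771 + 16113) + 602/111 = 33884 + 602/111 = 3761726/111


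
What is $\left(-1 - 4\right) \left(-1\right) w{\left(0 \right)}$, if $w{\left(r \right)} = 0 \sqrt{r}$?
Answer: $0$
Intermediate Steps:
$w{\left(r \right)} = 0$
$\left(-1 - 4\right) \left(-1\right) w{\left(0 \right)} = \left(-1 - 4\right) \left(-1\right) 0 = \left(-5\right) \left(-1\right) 0 = 5 \cdot 0 = 0$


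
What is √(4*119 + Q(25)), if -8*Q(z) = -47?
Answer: √7710/4 ≈ 21.952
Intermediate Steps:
Q(z) = 47/8 (Q(z) = -⅛*(-47) = 47/8)
√(4*119 + Q(25)) = √(4*119 + 47/8) = √(476 + 47/8) = √(3855/8) = √7710/4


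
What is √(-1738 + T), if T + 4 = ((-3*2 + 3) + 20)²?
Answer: I*√1453 ≈ 38.118*I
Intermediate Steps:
T = 285 (T = -4 + ((-3*2 + 3) + 20)² = -4 + ((-6 + 3) + 20)² = -4 + (-3 + 20)² = -4 + 17² = -4 + 289 = 285)
√(-1738 + T) = √(-1738 + 285) = √(-1453) = I*√1453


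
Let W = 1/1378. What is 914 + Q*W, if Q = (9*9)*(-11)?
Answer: 1258601/1378 ≈ 913.35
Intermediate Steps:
Q = -891 (Q = 81*(-11) = -891)
W = 1/1378 ≈ 0.00072569
914 + Q*W = 914 - 891*1/1378 = 914 - 891/1378 = 1258601/1378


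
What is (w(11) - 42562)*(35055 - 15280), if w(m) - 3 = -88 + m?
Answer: -843126900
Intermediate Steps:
w(m) = -85 + m (w(m) = 3 + (-88 + m) = -85 + m)
(w(11) - 42562)*(35055 - 15280) = ((-85 + 11) - 42562)*(35055 - 15280) = (-74 - 42562)*19775 = -42636*19775 = -843126900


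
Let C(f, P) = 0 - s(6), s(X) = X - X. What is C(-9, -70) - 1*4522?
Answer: -4522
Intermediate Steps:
s(X) = 0
C(f, P) = 0 (C(f, P) = 0 - 1*0 = 0 + 0 = 0)
C(-9, -70) - 1*4522 = 0 - 1*4522 = 0 - 4522 = -4522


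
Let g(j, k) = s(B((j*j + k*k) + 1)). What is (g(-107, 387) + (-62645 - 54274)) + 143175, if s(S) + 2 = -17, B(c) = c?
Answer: 26237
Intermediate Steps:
s(S) = -19 (s(S) = -2 - 17 = -19)
g(j, k) = -19
(g(-107, 387) + (-62645 - 54274)) + 143175 = (-19 + (-62645 - 54274)) + 143175 = (-19 - 116919) + 143175 = -116938 + 143175 = 26237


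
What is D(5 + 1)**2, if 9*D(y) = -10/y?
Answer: 25/729 ≈ 0.034294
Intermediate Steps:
D(y) = -10/(9*y) (D(y) = (-10/y)/9 = -10/(9*y))
D(5 + 1)**2 = (-10/(9*(5 + 1)))**2 = (-10/9/6)**2 = (-10/9*1/6)**2 = (-5/27)**2 = 25/729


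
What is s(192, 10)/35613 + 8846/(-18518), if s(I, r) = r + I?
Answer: -155645981/329740767 ≈ -0.47203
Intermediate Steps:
s(I, r) = I + r
s(192, 10)/35613 + 8846/(-18518) = (192 + 10)/35613 + 8846/(-18518) = 202*(1/35613) + 8846*(-1/18518) = 202/35613 - 4423/9259 = -155645981/329740767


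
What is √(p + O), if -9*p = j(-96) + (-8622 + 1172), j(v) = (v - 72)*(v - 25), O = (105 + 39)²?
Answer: √173746/3 ≈ 138.94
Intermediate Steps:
O = 20736 (O = 144² = 20736)
j(v) = (-72 + v)*(-25 + v)
p = -12878/9 (p = -((1800 + (-96)² - 97*(-96)) + (-8622 + 1172))/9 = -((1800 + 9216 + 9312) - 7450)/9 = -(20328 - 7450)/9 = -⅑*12878 = -12878/9 ≈ -1430.9)
√(p + O) = √(-12878/9 + 20736) = √(173746/9) = √173746/3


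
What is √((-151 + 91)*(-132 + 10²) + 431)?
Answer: √2351 ≈ 48.487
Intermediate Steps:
√((-151 + 91)*(-132 + 10²) + 431) = √(-60*(-132 + 100) + 431) = √(-60*(-32) + 431) = √(1920 + 431) = √2351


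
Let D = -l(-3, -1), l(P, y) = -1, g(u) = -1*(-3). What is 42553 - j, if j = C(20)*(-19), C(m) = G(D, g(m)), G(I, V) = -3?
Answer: 42496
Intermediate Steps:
g(u) = 3
D = 1 (D = -1*(-1) = 1)
C(m) = -3
j = 57 (j = -3*(-19) = 57)
42553 - j = 42553 - 1*57 = 42553 - 57 = 42496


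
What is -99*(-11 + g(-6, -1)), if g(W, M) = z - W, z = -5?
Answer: 990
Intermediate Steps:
g(W, M) = -5 - W
-99*(-11 + g(-6, -1)) = -99*(-11 + (-5 - 1*(-6))) = -99*(-11 + (-5 + 6)) = -99*(-11 + 1) = -99*(-10) = 990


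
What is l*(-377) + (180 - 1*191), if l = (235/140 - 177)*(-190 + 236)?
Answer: 42565785/14 ≈ 3.0404e+6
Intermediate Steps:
l = -112907/14 (l = (235*(1/140) - 177)*46 = (47/28 - 177)*46 = -4909/28*46 = -112907/14 ≈ -8064.8)
l*(-377) + (180 - 1*191) = -112907/14*(-377) + (180 - 1*191) = 42565939/14 + (180 - 191) = 42565939/14 - 11 = 42565785/14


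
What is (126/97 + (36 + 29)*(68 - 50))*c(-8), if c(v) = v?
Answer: -908928/97 ≈ -9370.4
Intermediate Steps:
(126/97 + (36 + 29)*(68 - 50))*c(-8) = (126/97 + (36 + 29)*(68 - 50))*(-8) = (126*(1/97) + 65*18)*(-8) = (126/97 + 1170)*(-8) = (113616/97)*(-8) = -908928/97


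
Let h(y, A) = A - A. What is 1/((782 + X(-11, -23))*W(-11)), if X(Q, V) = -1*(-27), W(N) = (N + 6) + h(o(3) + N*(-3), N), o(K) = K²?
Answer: -1/4045 ≈ -0.00024722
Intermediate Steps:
h(y, A) = 0
W(N) = 6 + N (W(N) = (N + 6) + 0 = (6 + N) + 0 = 6 + N)
X(Q, V) = 27
1/((782 + X(-11, -23))*W(-11)) = 1/((782 + 27)*(6 - 11)) = 1/(809*(-5)) = (1/809)*(-⅕) = -1/4045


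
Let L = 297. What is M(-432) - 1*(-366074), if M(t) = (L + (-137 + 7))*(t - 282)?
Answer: 246836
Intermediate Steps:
M(t) = -47094 + 167*t (M(t) = (297 + (-137 + 7))*(t - 282) = (297 - 130)*(-282 + t) = 167*(-282 + t) = -47094 + 167*t)
M(-432) - 1*(-366074) = (-47094 + 167*(-432)) - 1*(-366074) = (-47094 - 72144) + 366074 = -119238 + 366074 = 246836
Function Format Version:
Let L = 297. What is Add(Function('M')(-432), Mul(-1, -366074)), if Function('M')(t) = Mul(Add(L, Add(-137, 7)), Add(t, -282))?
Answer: 246836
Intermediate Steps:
Function('M')(t) = Add(-47094, Mul(167, t)) (Function('M')(t) = Mul(Add(297, Add(-137, 7)), Add(t, -282)) = Mul(Add(297, -130), Add(-282, t)) = Mul(167, Add(-282, t)) = Add(-47094, Mul(167, t)))
Add(Function('M')(-432), Mul(-1, -366074)) = Add(Add(-47094, Mul(167, -432)), Mul(-1, -366074)) = Add(Add(-47094, -72144), 366074) = Add(-119238, 366074) = 246836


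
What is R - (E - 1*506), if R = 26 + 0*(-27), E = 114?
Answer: 418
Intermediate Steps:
R = 26 (R = 26 + 0 = 26)
R - (E - 1*506) = 26 - (114 - 1*506) = 26 - (114 - 506) = 26 - 1*(-392) = 26 + 392 = 418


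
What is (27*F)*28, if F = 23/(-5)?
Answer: -17388/5 ≈ -3477.6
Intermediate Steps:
F = -23/5 (F = 23*(-⅕) = -23/5 ≈ -4.6000)
(27*F)*28 = (27*(-23/5))*28 = -621/5*28 = -17388/5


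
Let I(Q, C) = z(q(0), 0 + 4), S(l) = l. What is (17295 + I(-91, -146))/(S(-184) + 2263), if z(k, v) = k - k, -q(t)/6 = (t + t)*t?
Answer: 5765/693 ≈ 8.3189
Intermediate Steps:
q(t) = -12*t² (q(t) = -6*(t + t)*t = -6*2*t*t = -12*t²)
z(k, v) = 0
I(Q, C) = 0
(17295 + I(-91, -146))/(S(-184) + 2263) = (17295 + 0)/(-184 + 2263) = 17295/2079 = 17295*(1/2079) = 5765/693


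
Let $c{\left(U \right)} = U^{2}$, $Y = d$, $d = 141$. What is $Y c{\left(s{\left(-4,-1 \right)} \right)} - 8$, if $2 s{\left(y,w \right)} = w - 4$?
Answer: $\frac{3493}{4} \approx 873.25$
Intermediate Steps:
$s{\left(y,w \right)} = -2 + \frac{w}{2}$ ($s{\left(y,w \right)} = \frac{w - 4}{2} = \frac{-4 + w}{2} = -2 + \frac{w}{2}$)
$Y = 141$
$Y c{\left(s{\left(-4,-1 \right)} \right)} - 8 = 141 \left(-2 + \frac{1}{2} \left(-1\right)\right)^{2} - 8 = 141 \left(-2 - \frac{1}{2}\right)^{2} - 8 = 141 \left(- \frac{5}{2}\right)^{2} - 8 = 141 \cdot \frac{25}{4} - 8 = \frac{3525}{4} - 8 = \frac{3493}{4}$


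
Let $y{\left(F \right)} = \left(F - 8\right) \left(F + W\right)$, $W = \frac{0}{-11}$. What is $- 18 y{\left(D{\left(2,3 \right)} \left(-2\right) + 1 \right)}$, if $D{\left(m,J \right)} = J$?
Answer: $-1170$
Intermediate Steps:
$W = 0$ ($W = 0 \left(- \frac{1}{11}\right) = 0$)
$y{\left(F \right)} = F \left(-8 + F\right)$ ($y{\left(F \right)} = \left(F - 8\right) \left(F + 0\right) = \left(-8 + F\right) F = F \left(-8 + F\right)$)
$- 18 y{\left(D{\left(2,3 \right)} \left(-2\right) + 1 \right)} = - 18 \left(3 \left(-2\right) + 1\right) \left(-8 + \left(3 \left(-2\right) + 1\right)\right) = - 18 \left(-6 + 1\right) \left(-8 + \left(-6 + 1\right)\right) = - 18 \left(- 5 \left(-8 - 5\right)\right) = - 18 \left(\left(-5\right) \left(-13\right)\right) = \left(-18\right) 65 = -1170$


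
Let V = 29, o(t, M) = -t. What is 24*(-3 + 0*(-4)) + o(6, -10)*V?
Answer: -246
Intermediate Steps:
24*(-3 + 0*(-4)) + o(6, -10)*V = 24*(-3 + 0*(-4)) - 1*6*29 = 24*(-3 + 0) - 6*29 = 24*(-3) - 174 = -72 - 174 = -246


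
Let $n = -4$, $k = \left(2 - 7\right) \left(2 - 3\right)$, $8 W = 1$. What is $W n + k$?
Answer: $\frac{9}{2} \approx 4.5$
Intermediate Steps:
$W = \frac{1}{8}$ ($W = \frac{1}{8} \cdot 1 = \frac{1}{8} \approx 0.125$)
$k = 5$ ($k = \left(-5\right) \left(-1\right) = 5$)
$W n + k = \frac{1}{8} \left(-4\right) + 5 = - \frac{1}{2} + 5 = \frac{9}{2}$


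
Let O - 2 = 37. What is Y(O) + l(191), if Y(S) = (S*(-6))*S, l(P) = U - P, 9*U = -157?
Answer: -84010/9 ≈ -9334.4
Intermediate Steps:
U = -157/9 (U = (⅑)*(-157) = -157/9 ≈ -17.444)
l(P) = -157/9 - P
O = 39 (O = 2 + 37 = 39)
Y(S) = -6*S² (Y(S) = (-6*S)*S = -6*S²)
Y(O) + l(191) = -6*39² + (-157/9 - 1*191) = -6*1521 + (-157/9 - 191) = -9126 - 1876/9 = -84010/9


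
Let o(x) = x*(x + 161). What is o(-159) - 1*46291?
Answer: -46609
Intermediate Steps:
o(x) = x*(161 + x)
o(-159) - 1*46291 = -159*(161 - 159) - 1*46291 = -159*2 - 46291 = -318 - 46291 = -46609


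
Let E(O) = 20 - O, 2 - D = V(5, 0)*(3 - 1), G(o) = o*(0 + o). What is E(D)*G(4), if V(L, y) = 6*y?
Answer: 288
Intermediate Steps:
G(o) = o**2 (G(o) = o*o = o**2)
D = 2 (D = 2 - 6*0*(3 - 1) = 2 - 0*2 = 2 - 1*0 = 2 + 0 = 2)
E(D)*G(4) = (20 - 1*2)*4**2 = (20 - 2)*16 = 18*16 = 288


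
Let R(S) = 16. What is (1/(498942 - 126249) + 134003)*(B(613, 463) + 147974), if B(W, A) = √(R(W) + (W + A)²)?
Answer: 7390114560357920/372693 + 199767920320*√72362/372693 ≈ 1.9973e+10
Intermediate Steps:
B(W, A) = √(16 + (A + W)²) (B(W, A) = √(16 + (W + A)²) = √(16 + (A + W)²))
(1/(498942 - 126249) + 134003)*(B(613, 463) + 147974) = (1/(498942 - 126249) + 134003)*(√(16 + (463 + 613)²) + 147974) = (1/372693 + 134003)*(√(16 + 1076²) + 147974) = (1/372693 + 134003)*(√(16 + 1157776) + 147974) = 49941980080*(√1157792 + 147974)/372693 = 49941980080*(4*√72362 + 147974)/372693 = 49941980080*(147974 + 4*√72362)/372693 = 7390114560357920/372693 + 199767920320*√72362/372693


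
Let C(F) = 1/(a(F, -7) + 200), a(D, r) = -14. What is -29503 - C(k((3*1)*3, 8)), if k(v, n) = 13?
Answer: -5487559/186 ≈ -29503.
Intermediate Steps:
C(F) = 1/186 (C(F) = 1/(-14 + 200) = 1/186)
-29503 - C(k((3*1)*3, 8)) = -29503 - 1*1/186 = -29503 - 1/186 = -5487559/186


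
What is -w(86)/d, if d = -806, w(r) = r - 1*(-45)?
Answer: 131/806 ≈ 0.16253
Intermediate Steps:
w(r) = 45 + r (w(r) = r + 45 = 45 + r)
-w(86)/d = -(45 + 86)/(-806) = -131*(-1)/806 = -1*(-131/806) = 131/806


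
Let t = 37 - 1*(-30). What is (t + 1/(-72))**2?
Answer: 23261329/5184 ≈ 4487.1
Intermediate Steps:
t = 67 (t = 37 + 30 = 67)
(t + 1/(-72))**2 = (67 + 1/(-72))**2 = (67 - 1/72)**2 = (4823/72)**2 = 23261329/5184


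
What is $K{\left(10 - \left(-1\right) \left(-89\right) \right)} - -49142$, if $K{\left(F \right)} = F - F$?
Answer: $49142$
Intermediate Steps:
$K{\left(F \right)} = 0$
$K{\left(10 - \left(-1\right) \left(-89\right) \right)} - -49142 = 0 - -49142 = 0 + 49142 = 49142$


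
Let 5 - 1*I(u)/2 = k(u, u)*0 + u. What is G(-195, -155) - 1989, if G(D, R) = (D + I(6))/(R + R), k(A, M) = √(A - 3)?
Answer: -616393/310 ≈ -1988.4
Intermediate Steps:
k(A, M) = √(-3 + A)
I(u) = 10 - 2*u (I(u) = 10 - 2*(√(-3 + u)*0 + u) = 10 - 2*(0 + u) = 10 - 2*u)
G(D, R) = (-2 + D)/(2*R) (G(D, R) = (D + (10 - 2*6))/(R + R) = (D + (10 - 12))/((2*R)) = (D - 2)*(1/(2*R)) = (-2 + D)*(1/(2*R)) = (-2 + D)/(2*R))
G(-195, -155) - 1989 = (½)*(-2 - 195)/(-155) - 1989 = (½)*(-1/155)*(-197) - 1989 = 197/310 - 1989 = -616393/310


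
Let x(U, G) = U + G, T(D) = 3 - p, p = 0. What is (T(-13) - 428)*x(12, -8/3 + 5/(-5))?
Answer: -10625/3 ≈ -3541.7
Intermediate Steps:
T(D) = 3 (T(D) = 3 - 1*0 = 3 + 0 = 3)
x(U, G) = G + U
(T(-13) - 428)*x(12, -8/3 + 5/(-5)) = (3 - 428)*((-8/3 + 5/(-5)) + 12) = -425*((-8*⅓ + 5*(-⅕)) + 12) = -425*((-8/3 - 1) + 12) = -425*(-11/3 + 12) = -425*25/3 = -10625/3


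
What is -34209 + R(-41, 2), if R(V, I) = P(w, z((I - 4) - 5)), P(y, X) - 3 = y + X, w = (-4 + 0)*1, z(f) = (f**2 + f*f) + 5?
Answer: -34107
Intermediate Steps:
z(f) = 5 + 2*f**2 (z(f) = (f**2 + f**2) + 5 = 2*f**2 + 5 = 5 + 2*f**2)
w = -4 (w = -4*1 = -4)
P(y, X) = 3 + X + y (P(y, X) = 3 + (y + X) = 3 + (X + y) = 3 + X + y)
R(V, I) = 4 + 2*(-9 + I)**2 (R(V, I) = 3 + (5 + 2*((I - 4) - 5)**2) - 4 = 3 + (5 + 2*((-4 + I) - 5)**2) - 4 = 3 + (5 + 2*(-9 + I)**2) - 4 = 4 + 2*(-9 + I)**2)
-34209 + R(-41, 2) = -34209 + (4 + 2*(-9 + 2)**2) = -34209 + (4 + 2*(-7)**2) = -34209 + (4 + 2*49) = -34209 + (4 + 98) = -34209 + 102 = -34107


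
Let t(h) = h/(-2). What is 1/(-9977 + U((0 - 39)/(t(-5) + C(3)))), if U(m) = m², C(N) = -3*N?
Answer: -1/9941 ≈ -0.00010059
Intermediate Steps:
t(h) = -h/2 (t(h) = h*(-½) = -h/2)
1/(-9977 + U((0 - 39)/(t(-5) + C(3)))) = 1/(-9977 + ((0 - 39)/(-½*(-5) - 3*3))²) = 1/(-9977 + (-39/(5/2 - 9))²) = 1/(-9977 + (-39/(-13/2))²) = 1/(-9977 + (-39*(-2/13))²) = 1/(-9977 + 6²) = 1/(-9977 + 36) = 1/(-9941) = -1/9941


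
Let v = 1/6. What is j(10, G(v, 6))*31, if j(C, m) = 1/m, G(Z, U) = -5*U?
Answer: -31/30 ≈ -1.0333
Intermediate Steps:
v = 1/6 ≈ 0.16667
j(10, G(v, 6))*31 = 31/(-5*6) = 31/(-30) = -1/30*31 = -31/30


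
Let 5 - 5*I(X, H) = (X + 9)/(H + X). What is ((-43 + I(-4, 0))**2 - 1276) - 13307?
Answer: -205439/16 ≈ -12840.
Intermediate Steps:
I(X, H) = 1 - (9 + X)/(5*(H + X)) (I(X, H) = 1 - (X + 9)/(5*(H + X)) = 1 - (9 + X)/(5*(H + X)))
((-43 + I(-4, 0))**2 - 1276) - 13307 = ((-43 + (-9/5 + 0 + (4/5)*(-4))/(0 - 4))**2 - 1276) - 13307 = ((-43 + (-9/5 + 0 - 16/5)/(-4))**2 - 1276) - 13307 = ((-43 - 1/4*(-5))**2 - 1276) - 13307 = ((-43 + 5/4)**2 - 1276) - 13307 = ((-167/4)**2 - 1276) - 13307 = (27889/16 - 1276) - 13307 = 7473/16 - 13307 = -205439/16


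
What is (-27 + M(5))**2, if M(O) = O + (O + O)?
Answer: 144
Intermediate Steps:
M(O) = 3*O (M(O) = O + 2*O = 3*O)
(-27 + M(5))**2 = (-27 + 3*5)**2 = (-27 + 15)**2 = (-12)**2 = 144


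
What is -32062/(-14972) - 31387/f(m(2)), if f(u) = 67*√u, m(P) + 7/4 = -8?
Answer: 16031/7486 + 62774*I*√39/2613 ≈ 2.1415 + 150.03*I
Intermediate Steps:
m(P) = -39/4 (m(P) = -7/4 - 8 = -39/4)
-32062/(-14972) - 31387/f(m(2)) = -32062/(-14972) - 31387*(-2*I*√39/2613) = -32062*(-1/14972) - 31387*(-2*I*√39/2613) = 16031/7486 - 31387*(-2*I*√39/2613) = 16031/7486 - (-62774)*I*√39/2613 = 16031/7486 + 62774*I*√39/2613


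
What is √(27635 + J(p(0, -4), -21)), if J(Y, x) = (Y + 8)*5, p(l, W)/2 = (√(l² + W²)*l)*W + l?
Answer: 15*√123 ≈ 166.36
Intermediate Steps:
p(l, W) = 2*l + 2*W*l*√(W² + l²) (p(l, W) = 2*((√(l² + W²)*l)*W + l) = 2*((√(W² + l²)*l)*W + l) = 2*((l*√(W² + l²))*W + l) = 2*(W*l*√(W² + l²) + l) = 2*(l + W*l*√(W² + l²)) = 2*l + 2*W*l*√(W² + l²))
J(Y, x) = 40 + 5*Y (J(Y, x) = (8 + Y)*5 = 40 + 5*Y)
√(27635 + J(p(0, -4), -21)) = √(27635 + (40 + 5*(2*0*(1 - 4*√((-4)² + 0²))))) = √(27635 + (40 + 5*(2*0*(1 - 4*√(16 + 0))))) = √(27635 + (40 + 5*(2*0*(1 - 4*√16)))) = √(27635 + (40 + 5*(2*0*(1 - 4*4)))) = √(27635 + (40 + 5*(2*0*(1 - 16)))) = √(27635 + (40 + 5*(2*0*(-15)))) = √(27635 + (40 + 5*0)) = √(27635 + (40 + 0)) = √(27635 + 40) = √27675 = 15*√123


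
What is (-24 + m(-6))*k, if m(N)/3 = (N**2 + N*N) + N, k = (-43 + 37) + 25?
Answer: 3306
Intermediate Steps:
k = 19 (k = -6 + 25 = 19)
m(N) = 3*N + 6*N**2 (m(N) = 3*((N**2 + N*N) + N) = 3*((N**2 + N**2) + N) = 3*(2*N**2 + N) = 3*(N + 2*N**2) = 3*N + 6*N**2)
(-24 + m(-6))*k = (-24 + 3*(-6)*(1 + 2*(-6)))*19 = (-24 + 3*(-6)*(1 - 12))*19 = (-24 + 3*(-6)*(-11))*19 = (-24 + 198)*19 = 174*19 = 3306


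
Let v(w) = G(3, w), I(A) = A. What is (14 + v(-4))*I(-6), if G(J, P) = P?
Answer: -60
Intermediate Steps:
v(w) = w
(14 + v(-4))*I(-6) = (14 - 4)*(-6) = 10*(-6) = -60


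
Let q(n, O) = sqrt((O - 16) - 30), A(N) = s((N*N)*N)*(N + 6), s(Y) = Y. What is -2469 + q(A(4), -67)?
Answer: -2469 + I*sqrt(113) ≈ -2469.0 + 10.63*I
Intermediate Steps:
A(N) = N**3*(6 + N) (A(N) = ((N*N)*N)*(N + 6) = (N**2*N)*(6 + N) = N**3*(6 + N))
q(n, O) = sqrt(-46 + O) (q(n, O) = sqrt((-16 + O) - 30) = sqrt(-46 + O))
-2469 + q(A(4), -67) = -2469 + sqrt(-46 - 67) = -2469 + sqrt(-113) = -2469 + I*sqrt(113)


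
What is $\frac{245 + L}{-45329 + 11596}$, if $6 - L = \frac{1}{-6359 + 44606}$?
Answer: $- \frac{1371428}{184312293} \approx -0.0074408$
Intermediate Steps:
$L = \frac{229481}{38247}$ ($L = 6 - \frac{1}{-6359 + 44606} = 6 - \frac{1}{38247} = \frac{229481}{38247} \approx 6.0$)
$\frac{245 + L}{-45329 + 11596} = \frac{245 + \frac{229481}{38247}}{-45329 + 11596} = \frac{9599996}{38247 \left(-33733\right)} = \frac{9599996}{38247} \left(- \frac{1}{33733}\right) = - \frac{1371428}{184312293}$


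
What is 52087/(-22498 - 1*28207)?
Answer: -52087/50705 ≈ -1.0273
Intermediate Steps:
52087/(-22498 - 1*28207) = 52087/(-22498 - 28207) = 52087/(-50705) = 52087*(-1/50705) = -52087/50705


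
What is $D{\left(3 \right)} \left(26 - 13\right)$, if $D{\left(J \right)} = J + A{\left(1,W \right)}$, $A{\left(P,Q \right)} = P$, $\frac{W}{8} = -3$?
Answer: $52$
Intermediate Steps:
$W = -24$ ($W = 8 \left(-3\right) = -24$)
$D{\left(J \right)} = 1 + J$ ($D{\left(J \right)} = J + 1 = 1 + J$)
$D{\left(3 \right)} \left(26 - 13\right) = \left(1 + 3\right) \left(26 - 13\right) = 4 \cdot 13 = 52$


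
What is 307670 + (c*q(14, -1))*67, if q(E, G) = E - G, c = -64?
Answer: 243350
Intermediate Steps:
307670 + (c*q(14, -1))*67 = 307670 - 64*(14 - 1*(-1))*67 = 307670 - 64*(14 + 1)*67 = 307670 - 64*15*67 = 307670 - 960*67 = 307670 - 64320 = 243350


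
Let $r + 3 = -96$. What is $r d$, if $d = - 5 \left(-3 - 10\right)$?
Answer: $-6435$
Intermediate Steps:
$r = -99$ ($r = -3 - 96 = -99$)
$d = 65$ ($d = \left(-5\right) \left(-13\right) = 65$)
$r d = \left(-99\right) 65 = -6435$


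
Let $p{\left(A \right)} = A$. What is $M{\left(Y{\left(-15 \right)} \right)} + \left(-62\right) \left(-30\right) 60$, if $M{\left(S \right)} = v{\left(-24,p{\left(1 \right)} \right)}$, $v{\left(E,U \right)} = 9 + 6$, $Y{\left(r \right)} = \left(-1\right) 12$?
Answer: $111615$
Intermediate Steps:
$Y{\left(r \right)} = -12$
$v{\left(E,U \right)} = 15$
$M{\left(S \right)} = 15$
$M{\left(Y{\left(-15 \right)} \right)} + \left(-62\right) \left(-30\right) 60 = 15 + \left(-62\right) \left(-30\right) 60 = 15 + 1860 \cdot 60 = 15 + 111600 = 111615$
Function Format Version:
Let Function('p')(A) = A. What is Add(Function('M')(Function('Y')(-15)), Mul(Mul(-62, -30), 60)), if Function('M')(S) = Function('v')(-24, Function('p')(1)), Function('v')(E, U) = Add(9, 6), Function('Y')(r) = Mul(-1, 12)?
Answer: 111615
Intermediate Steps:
Function('Y')(r) = -12
Function('v')(E, U) = 15
Function('M')(S) = 15
Add(Function('M')(Function('Y')(-15)), Mul(Mul(-62, -30), 60)) = Add(15, Mul(Mul(-62, -30), 60)) = Add(15, Mul(1860, 60)) = Add(15, 111600) = 111615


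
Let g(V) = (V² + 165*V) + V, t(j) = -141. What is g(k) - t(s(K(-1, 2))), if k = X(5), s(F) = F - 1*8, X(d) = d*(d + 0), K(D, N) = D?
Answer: 4916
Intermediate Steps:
X(d) = d² (X(d) = d*d = d²)
s(F) = -8 + F (s(F) = F - 8 = -8 + F)
k = 25 (k = 5² = 25)
g(V) = V² + 166*V
g(k) - t(s(K(-1, 2))) = 25*(166 + 25) - 1*(-141) = 25*191 + 141 = 4775 + 141 = 4916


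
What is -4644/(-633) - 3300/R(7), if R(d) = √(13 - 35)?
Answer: 1548/211 + 150*I*√22 ≈ 7.3365 + 703.56*I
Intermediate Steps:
R(d) = I*√22 (R(d) = √(-22) = I*√22)
-4644/(-633) - 3300/R(7) = -4644/(-633) - 3300*(-I*√22/22) = -4644*(-1/633) - (-150)*I*√22 = 1548/211 + 150*I*√22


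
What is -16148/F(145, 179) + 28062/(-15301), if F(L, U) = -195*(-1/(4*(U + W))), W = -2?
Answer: -4485602566/76505 ≈ -58632.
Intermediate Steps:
F(L, U) = -195/(8 - 4*U) (F(L, U) = -195*(-1/(4*(U - 2))) = -195*(-1/(4*(-2 + U))) = -195/(8 - 4*U))
-16148/F(145, 179) + 28062/(-15301) = -16148/(195/(4*(-2 + 179))) + 28062/(-15301) = -16148/((195/4)/177) + 28062*(-1/15301) = -16148/((195/4)*(1/177)) - 28062/15301 = -16148/65/236 - 28062/15301 = -16148*236/65 - 28062/15301 = -3810928/65 - 28062/15301 = -4485602566/76505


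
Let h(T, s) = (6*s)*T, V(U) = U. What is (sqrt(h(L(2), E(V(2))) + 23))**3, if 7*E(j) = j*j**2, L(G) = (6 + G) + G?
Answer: 641*sqrt(4487)/49 ≈ 876.27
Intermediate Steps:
L(G) = 6 + 2*G
E(j) = j**3/7 (E(j) = (j*j**2)/7 = j**3/7)
h(T, s) = 6*T*s
(sqrt(h(L(2), E(V(2))) + 23))**3 = (sqrt(6*(6 + 2*2)*((1/7)*2**3) + 23))**3 = (sqrt(6*(6 + 4)*((1/7)*8) + 23))**3 = (sqrt(6*10*(8/7) + 23))**3 = (sqrt(480/7 + 23))**3 = (sqrt(641/7))**3 = (sqrt(4487)/7)**3 = 641*sqrt(4487)/49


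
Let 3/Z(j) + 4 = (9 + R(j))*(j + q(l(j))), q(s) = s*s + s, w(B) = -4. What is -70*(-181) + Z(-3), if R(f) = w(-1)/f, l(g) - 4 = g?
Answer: 544801/43 ≈ 12670.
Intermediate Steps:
l(g) = 4 + g
R(f) = -4/f
q(s) = s + s**2 (q(s) = s**2 + s = s + s**2)
Z(j) = 3/(-4 + (9 - 4/j)*(j + (4 + j)*(5 + j))) (Z(j) = 3/(-4 + (9 - 4/j)*(j + (4 + j)*(1 + (4 + j)))) = 3/(-4 + (9 - 4/j)*(j + (4 + j)*(5 + j))))
-70*(-181) + Z(-3) = -70*(-181) + 3*(-3)/(-80 + 9*(-3)**3 + 86*(-3)**2 + 136*(-3)) = 12670 + 3*(-3)/(-80 + 9*(-27) + 86*9 - 408) = 12670 + 3*(-3)/(-80 - 243 + 774 - 408) = 12670 + 3*(-3)/43 = 12670 + 3*(-3)*(1/43) = 12670 - 9/43 = 544801/43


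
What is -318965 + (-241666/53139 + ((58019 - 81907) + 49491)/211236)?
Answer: -1193463428358073/3741623268 ≈ -3.1897e+5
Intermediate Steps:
-318965 + (-241666/53139 + ((58019 - 81907) + 49491)/211236) = -318965 + (-241666*1/53139 + (-23888 + 49491)*(1/211236)) = -318965 + (-241666/53139 + 25603*(1/211236)) = -318965 + (-241666/53139 + 25603/211236) = -318965 - 16562680453/3741623268 = -1193463428358073/3741623268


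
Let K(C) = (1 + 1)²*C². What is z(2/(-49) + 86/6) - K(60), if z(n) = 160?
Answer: -14240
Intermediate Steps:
K(C) = 4*C² (K(C) = 2²*C² = 4*C²)
z(2/(-49) + 86/6) - K(60) = 160 - 4*60² = 160 - 4*3600 = 160 - 1*14400 = 160 - 14400 = -14240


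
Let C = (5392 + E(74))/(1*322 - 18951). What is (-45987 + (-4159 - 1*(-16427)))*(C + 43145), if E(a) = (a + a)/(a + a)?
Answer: -27101403877828/18629 ≈ -1.4548e+9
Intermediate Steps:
E(a) = 1 (E(a) = (2*a)/((2*a)) = (2*a)*(1/(2*a)) = 1)
C = -5393/18629 (C = (5392 + 1)/(1*322 - 18951) = 5393/(322 - 18951) = 5393/(-18629) = 5393*(-1/18629) = -5393/18629 ≈ -0.28949)
(-45987 + (-4159 - 1*(-16427)))*(C + 43145) = (-45987 + (-4159 - 1*(-16427)))*(-5393/18629 + 43145) = (-45987 + (-4159 + 16427))*(803742812/18629) = (-45987 + 12268)*(803742812/18629) = -33719*803742812/18629 = -27101403877828/18629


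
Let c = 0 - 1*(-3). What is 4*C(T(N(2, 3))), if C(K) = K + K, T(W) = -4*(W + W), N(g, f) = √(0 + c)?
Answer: -64*√3 ≈ -110.85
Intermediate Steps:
c = 3 (c = 0 + 3 = 3)
N(g, f) = √3 (N(g, f) = √(0 + 3) = √3)
T(W) = -8*W
C(K) = 2*K
4*C(T(N(2, 3))) = 4*(2*(-8*√3)) = 4*(-16*√3) = -64*√3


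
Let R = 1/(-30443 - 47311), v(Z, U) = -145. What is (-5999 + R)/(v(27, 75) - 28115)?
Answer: 466446247/2197328040 ≈ 0.21228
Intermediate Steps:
R = -1/77754 (R = 1/(-77754) = -1/77754 ≈ -1.2861e-5)
(-5999 + R)/(v(27, 75) - 28115) = (-5999 - 1/77754)/(-145 - 28115) = -466446247/77754/(-28260) = -466446247/77754*(-1/28260) = 466446247/2197328040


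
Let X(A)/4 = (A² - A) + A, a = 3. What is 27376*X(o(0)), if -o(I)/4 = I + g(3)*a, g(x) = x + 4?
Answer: 772660224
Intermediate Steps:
g(x) = 4 + x
o(I) = -84 - 4*I (o(I) = -4*(I + (4 + 3)*3) = -4*(I + 7*3) = -4*(I + 21) = -4*(21 + I) = -84 - 4*I)
X(A) = 4*A² (X(A) = 4*((A² - A) + A) = 4*A²)
27376*X(o(0)) = 27376*(4*(-84 - 4*0)²) = 27376*(4*(-84 + 0)²) = 27376*(4*(-84)²) = 27376*(4*7056) = 27376*28224 = 772660224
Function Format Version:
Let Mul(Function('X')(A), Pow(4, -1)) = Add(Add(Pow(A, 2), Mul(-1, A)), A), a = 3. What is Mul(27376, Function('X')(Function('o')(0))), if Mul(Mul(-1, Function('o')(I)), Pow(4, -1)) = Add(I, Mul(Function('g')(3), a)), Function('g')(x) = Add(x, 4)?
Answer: 772660224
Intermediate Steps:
Function('g')(x) = Add(4, x)
Function('o')(I) = Add(-84, Mul(-4, I)) (Function('o')(I) = Mul(-4, Add(I, Mul(Add(4, 3), 3))) = Mul(-4, Add(I, Mul(7, 3))) = Mul(-4, Add(I, 21)) = Mul(-4, Add(21, I)) = Add(-84, Mul(-4, I)))
Function('X')(A) = Mul(4, Pow(A, 2)) (Function('X')(A) = Mul(4, Add(Add(Pow(A, 2), Mul(-1, A)), A)) = Mul(4, Pow(A, 2)))
Mul(27376, Function('X')(Function('o')(0))) = Mul(27376, Mul(4, Pow(Add(-84, Mul(-4, 0)), 2))) = Mul(27376, Mul(4, Pow(Add(-84, 0), 2))) = Mul(27376, Mul(4, Pow(-84, 2))) = Mul(27376, Mul(4, 7056)) = Mul(27376, 28224) = 772660224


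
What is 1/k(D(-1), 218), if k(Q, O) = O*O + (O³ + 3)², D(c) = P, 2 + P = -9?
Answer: 1/107334469302749 ≈ 9.3167e-15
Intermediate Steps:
P = -11 (P = -2 - 9 = -11)
D(c) = -11
k(Q, O) = O² + (3 + O³)²
1/k(D(-1), 218) = 1/(218² + (3 + 218³)²) = 1/(47524 + (3 + 10360232)²) = 1/(47524 + 10360235²) = 1/(47524 + 107334469255225) = 1/107334469302749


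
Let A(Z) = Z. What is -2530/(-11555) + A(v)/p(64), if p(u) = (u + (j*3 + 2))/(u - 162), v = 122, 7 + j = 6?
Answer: -3942634/20799 ≈ -189.56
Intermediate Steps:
j = -1 (j = -7 + 6 = -1)
p(u) = (-1 + u)/(-162 + u) (p(u) = (u + (-1*3 + 2))/(u - 162) = (u + (-3 + 2))/(-162 + u) = (u - 1)/(-162 + u) = (-1 + u)/(-162 + u))
-2530/(-11555) + A(v)/p(64) = -2530/(-11555) + 122/(((-1 + 64)/(-162 + 64))) = -2530*(-1/11555) + 122/((63/(-98))) = 506/2311 + 122/((-1/98*63)) = 506/2311 + 122/(-9/14) = 506/2311 + 122*(-14/9) = 506/2311 - 1708/9 = -3942634/20799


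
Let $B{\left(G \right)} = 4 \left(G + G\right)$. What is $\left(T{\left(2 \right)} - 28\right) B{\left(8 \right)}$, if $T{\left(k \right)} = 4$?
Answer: $-1536$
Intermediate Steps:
$B{\left(G \right)} = 8 G$ ($B{\left(G \right)} = 4 \cdot 2 G = 8 G$)
$\left(T{\left(2 \right)} - 28\right) B{\left(8 \right)} = \left(4 - 28\right) 8 \cdot 8 = \left(-24\right) 64 = -1536$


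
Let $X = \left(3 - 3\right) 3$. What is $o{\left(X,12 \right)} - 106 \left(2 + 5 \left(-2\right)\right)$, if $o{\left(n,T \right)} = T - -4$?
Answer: $864$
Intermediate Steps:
$X = 0$ ($X = 0 \cdot 3 = 0$)
$o{\left(n,T \right)} = 4 + T$ ($o{\left(n,T \right)} = T + 4 = 4 + T$)
$o{\left(X,12 \right)} - 106 \left(2 + 5 \left(-2\right)\right) = \left(4 + 12\right) - 106 \left(2 + 5 \left(-2\right)\right) = 16 - 106 \left(2 - 10\right) = 16 - -848 = 16 + 848 = 864$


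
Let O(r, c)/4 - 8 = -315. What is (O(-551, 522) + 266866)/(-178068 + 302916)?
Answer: 44273/20808 ≈ 2.1277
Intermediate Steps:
O(r, c) = -1228 (O(r, c) = 32 + 4*(-315) = 32 - 1260 = -1228)
(O(-551, 522) + 266866)/(-178068 + 302916) = (-1228 + 266866)/(-178068 + 302916) = 265638/124848 = 265638*(1/124848) = 44273/20808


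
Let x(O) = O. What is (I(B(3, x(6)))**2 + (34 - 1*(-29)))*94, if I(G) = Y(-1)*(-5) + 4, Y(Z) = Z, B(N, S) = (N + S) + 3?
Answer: 13536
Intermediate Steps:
B(N, S) = 3 + N + S
I(G) = 9 (I(G) = -1*(-5) + 4 = 5 + 4 = 9)
(I(B(3, x(6)))**2 + (34 - 1*(-29)))*94 = (9**2 + (34 - 1*(-29)))*94 = (81 + (34 + 29))*94 = (81 + 63)*94 = 144*94 = 13536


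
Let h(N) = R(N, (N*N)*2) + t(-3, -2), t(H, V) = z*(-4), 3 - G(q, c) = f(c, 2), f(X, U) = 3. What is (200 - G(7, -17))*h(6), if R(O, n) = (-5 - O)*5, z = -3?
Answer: -8600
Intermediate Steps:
G(q, c) = 0 (G(q, c) = 3 - 1*3 = 3 - 3 = 0)
t(H, V) = 12 (t(H, V) = -3*(-4) = 12)
R(O, n) = -25 - 5*O
h(N) = -13 - 5*N (h(N) = (-25 - 5*N) + 12 = -13 - 5*N)
(200 - G(7, -17))*h(6) = (200 - 1*0)*(-13 - 5*6) = (200 + 0)*(-13 - 30) = 200*(-43) = -8600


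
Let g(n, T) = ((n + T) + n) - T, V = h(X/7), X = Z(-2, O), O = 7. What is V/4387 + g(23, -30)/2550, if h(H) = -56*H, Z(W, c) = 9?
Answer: 9101/5593425 ≈ 0.0016271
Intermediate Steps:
X = 9
V = -72 (V = -504/7 = -56*9/7 = -72)
g(n, T) = 2*n (g(n, T) = ((T + n) + n) - T = (T + 2*n) - T = 2*n)
V/4387 + g(23, -30)/2550 = -72/4387 + (2*23)/2550 = -72*1/4387 + 46*(1/2550) = -72/4387 + 23/1275 = 9101/5593425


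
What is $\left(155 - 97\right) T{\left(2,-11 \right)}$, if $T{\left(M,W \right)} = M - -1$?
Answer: $174$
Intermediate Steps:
$T{\left(M,W \right)} = 1 + M$ ($T{\left(M,W \right)} = M + 1 = 1 + M$)
$\left(155 - 97\right) T{\left(2,-11 \right)} = \left(155 - 97\right) \left(1 + 2\right) = 58 \cdot 3 = 174$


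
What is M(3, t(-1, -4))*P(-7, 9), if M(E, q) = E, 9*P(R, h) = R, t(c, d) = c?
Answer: -7/3 ≈ -2.3333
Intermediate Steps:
P(R, h) = R/9
M(3, t(-1, -4))*P(-7, 9) = 3*((⅑)*(-7)) = 3*(-7/9) = -7/3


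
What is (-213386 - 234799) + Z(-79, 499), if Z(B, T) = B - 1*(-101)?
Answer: -448163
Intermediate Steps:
Z(B, T) = 101 + B (Z(B, T) = B + 101 = 101 + B)
(-213386 - 234799) + Z(-79, 499) = (-213386 - 234799) + (101 - 79) = -448185 + 22 = -448163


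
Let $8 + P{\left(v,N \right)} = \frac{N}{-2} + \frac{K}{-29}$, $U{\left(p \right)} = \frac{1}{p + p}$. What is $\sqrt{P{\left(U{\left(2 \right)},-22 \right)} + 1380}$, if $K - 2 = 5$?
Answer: $\frac{10 \sqrt{11629}}{29} \approx 37.185$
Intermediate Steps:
$K = 7$ ($K = 2 + 5 = 7$)
$U{\left(p \right)} = \frac{1}{2 p}$
$P{\left(v,N \right)} = - \frac{239}{29} - \frac{N}{2}$ ($P{\left(v,N \right)} = -8 + \left(\frac{N}{-2} + \frac{7}{-29}\right) = -8 + \left(N \left(- \frac{1}{2}\right) + 7 \left(- \frac{1}{29}\right)\right) = -8 - \left(\frac{7}{29} + \frac{N}{2}\right) = - \frac{239}{29} - \frac{N}{2}$)
$\sqrt{P{\left(U{\left(2 \right)},-22 \right)} + 1380} = \sqrt{\left(- \frac{239}{29} - -11\right) + 1380} = \sqrt{\left(- \frac{239}{29} + 11\right) + 1380} = \sqrt{\frac{80}{29} + 1380} = \sqrt{\frac{40100}{29}} = \frac{10 \sqrt{11629}}{29}$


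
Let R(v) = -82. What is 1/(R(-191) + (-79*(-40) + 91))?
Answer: 1/3169 ≈ 0.00031556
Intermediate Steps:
1/(R(-191) + (-79*(-40) + 91)) = 1/(-82 + (-79*(-40) + 91)) = 1/(-82 + (3160 + 91)) = 1/(-82 + 3251) = 1/3169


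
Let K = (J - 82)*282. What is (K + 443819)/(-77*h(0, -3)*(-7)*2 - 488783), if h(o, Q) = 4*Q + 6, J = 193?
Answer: -475121/495251 ≈ -0.95935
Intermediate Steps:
K = 31302 (K = (193 - 82)*282 = 111*282 = 31302)
h(o, Q) = 6 + 4*Q
(K + 443819)/(-77*h(0, -3)*(-7)*2 - 488783) = (31302 + 443819)/(-77*(6 + 4*(-3))*(-7)*2 - 488783) = 475121/(-77*(6 - 12)*(-7)*2 - 488783) = 475121/(-77*(-6*(-7))*2 - 488783) = 475121/(-3234*2 - 488783) = 475121/(-77*84 - 488783) = 475121/(-6468 - 488783) = 475121/(-495251) = 475121*(-1/495251) = -475121/495251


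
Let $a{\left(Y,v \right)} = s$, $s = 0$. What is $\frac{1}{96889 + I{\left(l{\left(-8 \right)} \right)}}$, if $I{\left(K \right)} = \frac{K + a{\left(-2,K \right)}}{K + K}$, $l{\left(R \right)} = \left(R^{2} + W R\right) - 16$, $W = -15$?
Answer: $\frac{2}{193779} \approx 1.0321 \cdot 10^{-5}$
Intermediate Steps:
$a{\left(Y,v \right)} = 0$
$l{\left(R \right)} = -16 + R^{2} - 15 R$ ($l{\left(R \right)} = \left(R^{2} - 15 R\right) - 16 = -16 + R^{2} - 15 R$)
$I{\left(K \right)} = \frac{1}{2}$ ($I{\left(K \right)} = \frac{K + 0}{K + K} = \frac{K}{2 K} = K \frac{1}{2 K} = \frac{1}{2}$)
$\frac{1}{96889 + I{\left(l{\left(-8 \right)} \right)}} = \frac{1}{96889 + \frac{1}{2}} = \frac{1}{\frac{193779}{2}} = \frac{2}{193779}$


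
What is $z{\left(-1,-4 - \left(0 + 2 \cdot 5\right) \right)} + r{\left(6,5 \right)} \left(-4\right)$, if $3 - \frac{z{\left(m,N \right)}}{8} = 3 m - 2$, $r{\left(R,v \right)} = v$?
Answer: $44$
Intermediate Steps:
$z{\left(m,N \right)} = 40 - 24 m$ ($z{\left(m,N \right)} = 24 - 8 \left(3 m - 2\right) = 24 - 8 \left(-2 + 3 m\right) = 24 - \left(-16 + 24 m\right) = 40 - 24 m$)
$z{\left(-1,-4 - \left(0 + 2 \cdot 5\right) \right)} + r{\left(6,5 \right)} \left(-4\right) = \left(40 - -24\right) + 5 \left(-4\right) = \left(40 + 24\right) - 20 = 64 - 20 = 44$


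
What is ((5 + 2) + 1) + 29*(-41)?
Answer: -1181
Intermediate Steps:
((5 + 2) + 1) + 29*(-41) = (7 + 1) - 1189 = 8 - 1189 = -1181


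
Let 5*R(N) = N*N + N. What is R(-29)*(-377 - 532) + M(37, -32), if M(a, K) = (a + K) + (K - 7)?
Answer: -738278/5 ≈ -1.4766e+5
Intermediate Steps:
R(N) = N/5 + N²/5 (R(N) = (N*N + N)/5 = (N² + N)/5 = (N + N²)/5 = N/5 + N²/5)
M(a, K) = -7 + a + 2*K (M(a, K) = (K + a) + (-7 + K) = -7 + a + 2*K)
R(-29)*(-377 - 532) + M(37, -32) = ((⅕)*(-29)*(1 - 29))*(-377 - 532) + (-7 + 37 + 2*(-32)) = ((⅕)*(-29)*(-28))*(-909) + (-7 + 37 - 64) = (812/5)*(-909) - 34 = -738108/5 - 34 = -738278/5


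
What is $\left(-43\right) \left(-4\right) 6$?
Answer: $1032$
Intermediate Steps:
$\left(-43\right) \left(-4\right) 6 = 172 \cdot 6 = 1032$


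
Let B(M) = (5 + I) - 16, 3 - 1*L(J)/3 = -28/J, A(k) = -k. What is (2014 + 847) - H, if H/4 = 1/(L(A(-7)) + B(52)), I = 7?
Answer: 48633/17 ≈ 2860.8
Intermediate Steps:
L(J) = 9 + 84/J (L(J) = 9 - (-84)/J = 9 + 84/J)
B(M) = -4 (B(M) = (5 + 7) - 16 = 12 - 16 = -4)
H = 4/17 (H = 4/((9 + 84/((-1*(-7)))) - 4) = 4/((9 + 84/7) - 4) = 4/((9 + 84*(1/7)) - 4) = 4/((9 + 12) - 4) = 4/(21 - 4) = 4/17 ≈ 0.23529)
(2014 + 847) - H = (2014 + 847) - 1*4/17 = 2861 - 4/17 = 48633/17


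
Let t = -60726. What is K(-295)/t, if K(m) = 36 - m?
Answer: -331/60726 ≈ -0.0054507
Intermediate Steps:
K(-295)/t = (36 - 1*(-295))/(-60726) = (36 + 295)*(-1/60726) = 331*(-1/60726) = -331/60726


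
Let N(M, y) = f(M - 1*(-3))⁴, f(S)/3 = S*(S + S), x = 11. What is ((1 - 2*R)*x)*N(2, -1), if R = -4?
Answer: 50118750000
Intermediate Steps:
f(S) = 6*S² (f(S) = 3*(S*(S + S)) = 3*(S*(2*S)) = 3*(2*S²) = 6*S²)
N(M, y) = 1296*(3 + M)⁸ (N(M, y) = (6*(M - 1*(-3))²)⁴ = (6*(M + 3)²)⁴ = (6*(3 + M)²)⁴ = 1296*(3 + M)⁸)
((1 - 2*R)*x)*N(2, -1) = ((1 - 2*(-4))*11)*(1296*(3 + 2)⁸) = ((1 + 8)*11)*(1296*5⁸) = (9*11)*(1296*390625) = 99*506250000 = 50118750000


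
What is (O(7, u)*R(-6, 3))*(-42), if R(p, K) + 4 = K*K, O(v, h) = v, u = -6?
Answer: -1470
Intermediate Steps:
R(p, K) = -4 + K² (R(p, K) = -4 + K*K = -4 + K²)
(O(7, u)*R(-6, 3))*(-42) = (7*(-4 + 3²))*(-42) = (7*(-4 + 9))*(-42) = (7*5)*(-42) = 35*(-42) = -1470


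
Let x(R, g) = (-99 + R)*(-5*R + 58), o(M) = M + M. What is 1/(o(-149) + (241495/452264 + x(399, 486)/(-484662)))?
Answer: -36532529128/10823384670129 ≈ -0.0033753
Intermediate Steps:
o(M) = 2*M
x(R, g) = (-99 + R)*(58 - 5*R)
1/(o(-149) + (241495/452264 + x(399, 486)/(-484662))) = 1/(2*(-149) + (241495/452264 + (-5742 - 5*399² + 553*399)/(-484662))) = 1/(-298 + (241495*(1/452264) + (-5742 - 5*159201 + 220647)*(-1/484662))) = 1/(-298 + (241495/452264 + (-5742 - 796005 + 220647)*(-1/484662))) = 1/(-298 + (241495/452264 - 581100*(-1/484662))) = 1/(-298 + (241495/452264 + 96850/80777)) = 1/(-298 + 63309010015/36532529128) = 1/(-10823384670129/36532529128) = -36532529128/10823384670129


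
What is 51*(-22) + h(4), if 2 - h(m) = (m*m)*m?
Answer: -1184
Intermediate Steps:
h(m) = 2 - m³ (h(m) = 2 - m*m*m = 2 - m²*m = 2 - m³)
51*(-22) + h(4) = 51*(-22) + (2 - 1*4³) = -1122 + (2 - 1*64) = -1122 + (2 - 64) = -1122 - 62 = -1184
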